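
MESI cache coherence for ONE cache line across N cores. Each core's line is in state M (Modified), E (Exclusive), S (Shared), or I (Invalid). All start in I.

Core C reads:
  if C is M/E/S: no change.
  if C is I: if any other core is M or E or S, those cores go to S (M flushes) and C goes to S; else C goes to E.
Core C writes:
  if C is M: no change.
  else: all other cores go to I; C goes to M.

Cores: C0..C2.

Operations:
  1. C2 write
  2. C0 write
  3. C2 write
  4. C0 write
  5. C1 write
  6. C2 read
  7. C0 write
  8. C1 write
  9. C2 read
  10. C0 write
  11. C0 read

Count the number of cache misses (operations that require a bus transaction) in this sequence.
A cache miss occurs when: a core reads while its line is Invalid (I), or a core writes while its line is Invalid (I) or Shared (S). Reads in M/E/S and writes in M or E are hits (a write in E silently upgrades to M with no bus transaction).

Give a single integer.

Answer: 10

Derivation:
Op 1: C2 write [C2 write: invalidate none -> C2=M] -> [I,I,M] [MISS #1: write from I]
Op 2: C0 write [C0 write: invalidate ['C2=M'] -> C0=M] -> [M,I,I] [MISS #2: write from I]
Op 3: C2 write [C2 write: invalidate ['C0=M'] -> C2=M] -> [I,I,M] [MISS #3: write from I]
Op 4: C0 write [C0 write: invalidate ['C2=M'] -> C0=M] -> [M,I,I] [MISS #4: write from I]
Op 5: C1 write [C1 write: invalidate ['C0=M'] -> C1=M] -> [I,M,I] [MISS #5: write from I]
Op 6: C2 read [C2 read from I: others=['C1=M'] -> C2=S, others downsized to S] -> [I,S,S] [MISS #6: read from I]
Op 7: C0 write [C0 write: invalidate ['C1=S', 'C2=S'] -> C0=M] -> [M,I,I] [MISS #7: write from I]
Op 8: C1 write [C1 write: invalidate ['C0=M'] -> C1=M] -> [I,M,I] [MISS #8: write from I]
Op 9: C2 read [C2 read from I: others=['C1=M'] -> C2=S, others downsized to S] -> [I,S,S] [MISS #9: read from I]
Op 10: C0 write [C0 write: invalidate ['C1=S', 'C2=S'] -> C0=M] -> [M,I,I] [MISS #10: write from I]
Op 11: C0 read [C0 read: already in M, no change] -> [M,I,I] [hit: read from M]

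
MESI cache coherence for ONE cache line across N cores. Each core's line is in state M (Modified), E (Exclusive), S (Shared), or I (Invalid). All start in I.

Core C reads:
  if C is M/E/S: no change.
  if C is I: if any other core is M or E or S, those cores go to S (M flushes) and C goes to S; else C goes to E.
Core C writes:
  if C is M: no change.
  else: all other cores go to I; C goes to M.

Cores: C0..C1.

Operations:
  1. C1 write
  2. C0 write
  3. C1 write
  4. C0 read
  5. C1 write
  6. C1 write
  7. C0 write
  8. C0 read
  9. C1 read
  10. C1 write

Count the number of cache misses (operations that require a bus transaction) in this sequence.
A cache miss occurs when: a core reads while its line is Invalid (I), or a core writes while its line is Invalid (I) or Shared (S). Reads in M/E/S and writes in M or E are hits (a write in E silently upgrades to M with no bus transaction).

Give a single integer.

Answer: 8

Derivation:
Op 1: C1 write [C1 write: invalidate none -> C1=M] -> [I,M] [MISS #1: write from I]
Op 2: C0 write [C0 write: invalidate ['C1=M'] -> C0=M] -> [M,I] [MISS #2: write from I]
Op 3: C1 write [C1 write: invalidate ['C0=M'] -> C1=M] -> [I,M] [MISS #3: write from I]
Op 4: C0 read [C0 read from I: others=['C1=M'] -> C0=S, others downsized to S] -> [S,S] [MISS #4: read from I]
Op 5: C1 write [C1 write: invalidate ['C0=S'] -> C1=M] -> [I,M] [MISS #5: write from S]
Op 6: C1 write [C1 write: already M (modified), no change] -> [I,M] [hit: write from M]
Op 7: C0 write [C0 write: invalidate ['C1=M'] -> C0=M] -> [M,I] [MISS #6: write from I]
Op 8: C0 read [C0 read: already in M, no change] -> [M,I] [hit: read from M]
Op 9: C1 read [C1 read from I: others=['C0=M'] -> C1=S, others downsized to S] -> [S,S] [MISS #7: read from I]
Op 10: C1 write [C1 write: invalidate ['C0=S'] -> C1=M] -> [I,M] [MISS #8: write from S]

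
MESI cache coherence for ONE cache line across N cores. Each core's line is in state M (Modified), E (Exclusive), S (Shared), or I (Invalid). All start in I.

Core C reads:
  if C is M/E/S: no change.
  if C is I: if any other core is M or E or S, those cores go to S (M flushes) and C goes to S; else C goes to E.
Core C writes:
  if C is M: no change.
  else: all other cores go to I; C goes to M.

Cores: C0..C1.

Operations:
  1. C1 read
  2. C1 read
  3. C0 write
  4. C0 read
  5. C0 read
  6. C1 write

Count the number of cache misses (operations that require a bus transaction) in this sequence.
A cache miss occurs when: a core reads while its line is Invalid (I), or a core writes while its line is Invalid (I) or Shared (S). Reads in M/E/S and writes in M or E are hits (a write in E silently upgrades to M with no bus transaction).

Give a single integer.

Op 1: C1 read [C1 read from I: no other sharers -> C1=E (exclusive)] -> [I,E] [MISS #1: read from I]
Op 2: C1 read [C1 read: already in E, no change] -> [I,E] [hit: read from E]
Op 3: C0 write [C0 write: invalidate ['C1=E'] -> C0=M] -> [M,I] [MISS #2: write from I]
Op 4: C0 read [C0 read: already in M, no change] -> [M,I] [hit: read from M]
Op 5: C0 read [C0 read: already in M, no change] -> [M,I] [hit: read from M]
Op 6: C1 write [C1 write: invalidate ['C0=M'] -> C1=M] -> [I,M] [MISS #3: write from I]

Answer: 3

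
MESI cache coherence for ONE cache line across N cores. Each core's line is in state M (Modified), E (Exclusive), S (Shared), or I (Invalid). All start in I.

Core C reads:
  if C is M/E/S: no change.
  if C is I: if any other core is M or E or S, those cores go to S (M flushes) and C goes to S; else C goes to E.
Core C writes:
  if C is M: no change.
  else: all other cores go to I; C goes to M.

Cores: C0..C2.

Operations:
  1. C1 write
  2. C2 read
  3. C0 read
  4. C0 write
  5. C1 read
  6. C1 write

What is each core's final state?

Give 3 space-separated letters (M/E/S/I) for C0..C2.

Answer: I M I

Derivation:
Op 1: C1 write [C1 write: invalidate none -> C1=M] -> [I,M,I]
Op 2: C2 read [C2 read from I: others=['C1=M'] -> C2=S, others downsized to S] -> [I,S,S]
Op 3: C0 read [C0 read from I: others=['C1=S', 'C2=S'] -> C0=S, others downsized to S] -> [S,S,S]
Op 4: C0 write [C0 write: invalidate ['C1=S', 'C2=S'] -> C0=M] -> [M,I,I]
Op 5: C1 read [C1 read from I: others=['C0=M'] -> C1=S, others downsized to S] -> [S,S,I]
Op 6: C1 write [C1 write: invalidate ['C0=S'] -> C1=M] -> [I,M,I]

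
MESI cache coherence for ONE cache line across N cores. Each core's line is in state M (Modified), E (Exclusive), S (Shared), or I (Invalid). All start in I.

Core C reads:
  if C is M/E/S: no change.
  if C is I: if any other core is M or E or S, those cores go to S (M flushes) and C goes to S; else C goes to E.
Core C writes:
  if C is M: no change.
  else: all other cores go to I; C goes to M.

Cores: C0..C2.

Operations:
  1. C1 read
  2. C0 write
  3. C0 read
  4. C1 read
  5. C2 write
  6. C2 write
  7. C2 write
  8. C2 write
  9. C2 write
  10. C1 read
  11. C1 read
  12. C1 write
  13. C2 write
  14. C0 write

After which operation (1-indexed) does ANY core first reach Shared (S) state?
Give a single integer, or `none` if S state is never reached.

Answer: 4

Derivation:
Op 1: C1 read [C1 read from I: no other sharers -> C1=E (exclusive)] -> [I,E,I]
Op 2: C0 write [C0 write: invalidate ['C1=E'] -> C0=M] -> [M,I,I]
Op 3: C0 read [C0 read: already in M, no change] -> [M,I,I]
Op 4: C1 read [C1 read from I: others=['C0=M'] -> C1=S, others downsized to S] -> [S,S,I]
  -> First S state at op 4; remaining ops need not be traced.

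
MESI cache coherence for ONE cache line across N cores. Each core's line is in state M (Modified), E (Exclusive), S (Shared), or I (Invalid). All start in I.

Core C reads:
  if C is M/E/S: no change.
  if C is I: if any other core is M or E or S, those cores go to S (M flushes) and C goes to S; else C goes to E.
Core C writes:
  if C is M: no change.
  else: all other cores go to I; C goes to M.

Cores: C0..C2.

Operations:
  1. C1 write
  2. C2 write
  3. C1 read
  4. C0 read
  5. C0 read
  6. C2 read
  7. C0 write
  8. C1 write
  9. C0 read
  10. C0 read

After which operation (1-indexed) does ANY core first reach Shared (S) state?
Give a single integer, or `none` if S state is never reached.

Answer: 3

Derivation:
Op 1: C1 write [C1 write: invalidate none -> C1=M] -> [I,M,I]
Op 2: C2 write [C2 write: invalidate ['C1=M'] -> C2=M] -> [I,I,M]
Op 3: C1 read [C1 read from I: others=['C2=M'] -> C1=S, others downsized to S] -> [I,S,S]
  -> First S state at op 3; remaining ops need not be traced.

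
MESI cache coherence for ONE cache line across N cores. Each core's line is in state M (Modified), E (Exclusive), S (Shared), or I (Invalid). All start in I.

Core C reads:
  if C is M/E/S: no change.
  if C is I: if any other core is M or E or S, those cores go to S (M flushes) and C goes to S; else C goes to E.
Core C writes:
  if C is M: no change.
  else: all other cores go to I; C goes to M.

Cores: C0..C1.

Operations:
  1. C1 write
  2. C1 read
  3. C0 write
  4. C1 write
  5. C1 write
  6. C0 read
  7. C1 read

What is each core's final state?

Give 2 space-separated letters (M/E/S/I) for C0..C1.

Op 1: C1 write [C1 write: invalidate none -> C1=M] -> [I,M]
Op 2: C1 read [C1 read: already in M, no change] -> [I,M]
Op 3: C0 write [C0 write: invalidate ['C1=M'] -> C0=M] -> [M,I]
Op 4: C1 write [C1 write: invalidate ['C0=M'] -> C1=M] -> [I,M]
Op 5: C1 write [C1 write: already M (modified), no change] -> [I,M]
Op 6: C0 read [C0 read from I: others=['C1=M'] -> C0=S, others downsized to S] -> [S,S]
Op 7: C1 read [C1 read: already in S, no change] -> [S,S]

Answer: S S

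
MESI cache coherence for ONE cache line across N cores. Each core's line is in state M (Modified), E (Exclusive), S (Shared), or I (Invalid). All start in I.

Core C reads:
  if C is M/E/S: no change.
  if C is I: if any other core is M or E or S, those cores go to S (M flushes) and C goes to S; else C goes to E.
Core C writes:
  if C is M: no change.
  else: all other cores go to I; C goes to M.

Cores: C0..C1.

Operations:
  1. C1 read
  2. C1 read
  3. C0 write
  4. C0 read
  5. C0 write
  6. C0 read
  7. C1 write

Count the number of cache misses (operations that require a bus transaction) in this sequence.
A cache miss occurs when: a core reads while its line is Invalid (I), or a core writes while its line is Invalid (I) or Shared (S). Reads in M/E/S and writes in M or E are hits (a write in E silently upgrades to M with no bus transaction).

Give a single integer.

Answer: 3

Derivation:
Op 1: C1 read [C1 read from I: no other sharers -> C1=E (exclusive)] -> [I,E] [MISS #1: read from I]
Op 2: C1 read [C1 read: already in E, no change] -> [I,E] [hit: read from E]
Op 3: C0 write [C0 write: invalidate ['C1=E'] -> C0=M] -> [M,I] [MISS #2: write from I]
Op 4: C0 read [C0 read: already in M, no change] -> [M,I] [hit: read from M]
Op 5: C0 write [C0 write: already M (modified), no change] -> [M,I] [hit: write from M]
Op 6: C0 read [C0 read: already in M, no change] -> [M,I] [hit: read from M]
Op 7: C1 write [C1 write: invalidate ['C0=M'] -> C1=M] -> [I,M] [MISS #3: write from I]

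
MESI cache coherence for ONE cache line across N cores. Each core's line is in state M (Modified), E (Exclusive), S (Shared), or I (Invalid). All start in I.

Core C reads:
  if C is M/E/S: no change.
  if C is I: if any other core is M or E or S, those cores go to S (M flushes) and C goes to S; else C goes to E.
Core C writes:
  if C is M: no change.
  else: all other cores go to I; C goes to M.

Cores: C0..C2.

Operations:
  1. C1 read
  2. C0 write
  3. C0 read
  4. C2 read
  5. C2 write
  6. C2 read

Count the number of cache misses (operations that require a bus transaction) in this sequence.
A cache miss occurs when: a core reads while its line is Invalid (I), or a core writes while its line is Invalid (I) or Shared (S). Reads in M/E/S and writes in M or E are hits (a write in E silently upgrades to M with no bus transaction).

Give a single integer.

Op 1: C1 read [C1 read from I: no other sharers -> C1=E (exclusive)] -> [I,E,I] [MISS #1: read from I]
Op 2: C0 write [C0 write: invalidate ['C1=E'] -> C0=M] -> [M,I,I] [MISS #2: write from I]
Op 3: C0 read [C0 read: already in M, no change] -> [M,I,I] [hit: read from M]
Op 4: C2 read [C2 read from I: others=['C0=M'] -> C2=S, others downsized to S] -> [S,I,S] [MISS #3: read from I]
Op 5: C2 write [C2 write: invalidate ['C0=S'] -> C2=M] -> [I,I,M] [MISS #4: write from S]
Op 6: C2 read [C2 read: already in M, no change] -> [I,I,M] [hit: read from M]

Answer: 4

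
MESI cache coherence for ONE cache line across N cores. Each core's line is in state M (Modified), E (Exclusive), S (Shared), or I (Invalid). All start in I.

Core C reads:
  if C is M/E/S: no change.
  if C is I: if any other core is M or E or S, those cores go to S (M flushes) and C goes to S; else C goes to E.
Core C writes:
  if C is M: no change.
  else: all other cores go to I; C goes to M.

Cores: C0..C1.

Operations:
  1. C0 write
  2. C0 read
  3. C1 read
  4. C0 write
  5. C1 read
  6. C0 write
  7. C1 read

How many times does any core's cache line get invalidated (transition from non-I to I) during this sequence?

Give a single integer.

Answer: 2

Derivation:
Op 1: C0 write [C0 write: invalidate none -> C0=M] -> [M,I] (invalidations this op: 0; running total: 0)
Op 2: C0 read [C0 read: already in M, no change] -> [M,I] (invalidations this op: 0; running total: 0)
Op 3: C1 read [C1 read from I: others=['C0=M'] -> C1=S, others downsized to S] -> [S,S] (invalidations this op: 0; running total: 0)
Op 4: C0 write [C0 write: invalidate ['C1=S'] -> C0=M] -> [M,I] (invalidations this op: 1; running total: 1)
Op 5: C1 read [C1 read from I: others=['C0=M'] -> C1=S, others downsized to S] -> [S,S] (invalidations this op: 0; running total: 1)
Op 6: C0 write [C0 write: invalidate ['C1=S'] -> C0=M] -> [M,I] (invalidations this op: 1; running total: 2)
Op 7: C1 read [C1 read from I: others=['C0=M'] -> C1=S, others downsized to S] -> [S,S] (invalidations this op: 0; running total: 2)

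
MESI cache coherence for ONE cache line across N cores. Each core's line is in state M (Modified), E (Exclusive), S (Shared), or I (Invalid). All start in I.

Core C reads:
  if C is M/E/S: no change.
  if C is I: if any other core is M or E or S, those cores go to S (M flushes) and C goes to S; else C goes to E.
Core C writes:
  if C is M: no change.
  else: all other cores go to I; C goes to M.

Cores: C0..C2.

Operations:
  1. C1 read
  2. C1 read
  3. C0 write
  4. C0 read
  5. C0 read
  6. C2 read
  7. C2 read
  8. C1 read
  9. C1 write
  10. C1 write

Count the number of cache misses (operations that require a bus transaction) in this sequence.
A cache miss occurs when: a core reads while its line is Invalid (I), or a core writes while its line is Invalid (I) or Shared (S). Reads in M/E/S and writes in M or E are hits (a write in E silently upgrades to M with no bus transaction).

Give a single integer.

Answer: 5

Derivation:
Op 1: C1 read [C1 read from I: no other sharers -> C1=E (exclusive)] -> [I,E,I] [MISS #1: read from I]
Op 2: C1 read [C1 read: already in E, no change] -> [I,E,I] [hit: read from E]
Op 3: C0 write [C0 write: invalidate ['C1=E'] -> C0=M] -> [M,I,I] [MISS #2: write from I]
Op 4: C0 read [C0 read: already in M, no change] -> [M,I,I] [hit: read from M]
Op 5: C0 read [C0 read: already in M, no change] -> [M,I,I] [hit: read from M]
Op 6: C2 read [C2 read from I: others=['C0=M'] -> C2=S, others downsized to S] -> [S,I,S] [MISS #3: read from I]
Op 7: C2 read [C2 read: already in S, no change] -> [S,I,S] [hit: read from S]
Op 8: C1 read [C1 read from I: others=['C0=S', 'C2=S'] -> C1=S, others downsized to S] -> [S,S,S] [MISS #4: read from I]
Op 9: C1 write [C1 write: invalidate ['C0=S', 'C2=S'] -> C1=M] -> [I,M,I] [MISS #5: write from S]
Op 10: C1 write [C1 write: already M (modified), no change] -> [I,M,I] [hit: write from M]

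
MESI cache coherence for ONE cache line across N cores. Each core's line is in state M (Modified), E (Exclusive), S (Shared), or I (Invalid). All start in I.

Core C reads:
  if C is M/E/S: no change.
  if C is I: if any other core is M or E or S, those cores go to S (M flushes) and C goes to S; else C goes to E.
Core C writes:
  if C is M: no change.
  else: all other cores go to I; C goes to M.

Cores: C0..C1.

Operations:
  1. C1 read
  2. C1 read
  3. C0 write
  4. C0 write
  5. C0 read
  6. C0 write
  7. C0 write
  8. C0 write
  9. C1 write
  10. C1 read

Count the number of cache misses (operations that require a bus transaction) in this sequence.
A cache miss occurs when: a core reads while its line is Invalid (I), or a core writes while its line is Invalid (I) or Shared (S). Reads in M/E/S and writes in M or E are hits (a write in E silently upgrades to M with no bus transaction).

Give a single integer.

Op 1: C1 read [C1 read from I: no other sharers -> C1=E (exclusive)] -> [I,E] [MISS #1: read from I]
Op 2: C1 read [C1 read: already in E, no change] -> [I,E] [hit: read from E]
Op 3: C0 write [C0 write: invalidate ['C1=E'] -> C0=M] -> [M,I] [MISS #2: write from I]
Op 4: C0 write [C0 write: already M (modified), no change] -> [M,I] [hit: write from M]
Op 5: C0 read [C0 read: already in M, no change] -> [M,I] [hit: read from M]
Op 6: C0 write [C0 write: already M (modified), no change] -> [M,I] [hit: write from M]
Op 7: C0 write [C0 write: already M (modified), no change] -> [M,I] [hit: write from M]
Op 8: C0 write [C0 write: already M (modified), no change] -> [M,I] [hit: write from M]
Op 9: C1 write [C1 write: invalidate ['C0=M'] -> C1=M] -> [I,M] [MISS #3: write from I]
Op 10: C1 read [C1 read: already in M, no change] -> [I,M] [hit: read from M]

Answer: 3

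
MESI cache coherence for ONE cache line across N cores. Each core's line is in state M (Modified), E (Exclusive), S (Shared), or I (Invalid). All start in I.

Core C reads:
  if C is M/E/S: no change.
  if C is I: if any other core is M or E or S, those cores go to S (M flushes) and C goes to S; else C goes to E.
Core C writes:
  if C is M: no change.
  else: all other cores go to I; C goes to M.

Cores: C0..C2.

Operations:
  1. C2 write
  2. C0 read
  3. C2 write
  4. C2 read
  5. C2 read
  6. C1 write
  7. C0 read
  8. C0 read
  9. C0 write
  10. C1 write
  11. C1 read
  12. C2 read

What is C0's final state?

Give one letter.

Answer: I

Derivation:
Op 1: C2 write [C2 write: invalidate none -> C2=M] -> [I,I,M]
Op 2: C0 read [C0 read from I: others=['C2=M'] -> C0=S, others downsized to S] -> [S,I,S]
Op 3: C2 write [C2 write: invalidate ['C0=S'] -> C2=M] -> [I,I,M]
Op 4: C2 read [C2 read: already in M, no change] -> [I,I,M]
Op 5: C2 read [C2 read: already in M, no change] -> [I,I,M]
Op 6: C1 write [C1 write: invalidate ['C2=M'] -> C1=M] -> [I,M,I]
Op 7: C0 read [C0 read from I: others=['C1=M'] -> C0=S, others downsized to S] -> [S,S,I]
Op 8: C0 read [C0 read: already in S, no change] -> [S,S,I]
Op 9: C0 write [C0 write: invalidate ['C1=S'] -> C0=M] -> [M,I,I]
Op 10: C1 write [C1 write: invalidate ['C0=M'] -> C1=M] -> [I,M,I]
Op 11: C1 read [C1 read: already in M, no change] -> [I,M,I]
Op 12: C2 read [C2 read from I: others=['C1=M'] -> C2=S, others downsized to S] -> [I,S,S]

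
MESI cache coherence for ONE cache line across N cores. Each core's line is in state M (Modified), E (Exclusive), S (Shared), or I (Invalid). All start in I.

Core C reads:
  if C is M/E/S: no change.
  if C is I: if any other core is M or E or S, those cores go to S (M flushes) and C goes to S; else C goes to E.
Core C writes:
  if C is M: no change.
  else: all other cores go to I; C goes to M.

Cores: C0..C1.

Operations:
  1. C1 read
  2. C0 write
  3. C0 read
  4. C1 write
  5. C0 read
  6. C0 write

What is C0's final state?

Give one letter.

Answer: M

Derivation:
Op 1: C1 read [C1 read from I: no other sharers -> C1=E (exclusive)] -> [I,E]
Op 2: C0 write [C0 write: invalidate ['C1=E'] -> C0=M] -> [M,I]
Op 3: C0 read [C0 read: already in M, no change] -> [M,I]
Op 4: C1 write [C1 write: invalidate ['C0=M'] -> C1=M] -> [I,M]
Op 5: C0 read [C0 read from I: others=['C1=M'] -> C0=S, others downsized to S] -> [S,S]
Op 6: C0 write [C0 write: invalidate ['C1=S'] -> C0=M] -> [M,I]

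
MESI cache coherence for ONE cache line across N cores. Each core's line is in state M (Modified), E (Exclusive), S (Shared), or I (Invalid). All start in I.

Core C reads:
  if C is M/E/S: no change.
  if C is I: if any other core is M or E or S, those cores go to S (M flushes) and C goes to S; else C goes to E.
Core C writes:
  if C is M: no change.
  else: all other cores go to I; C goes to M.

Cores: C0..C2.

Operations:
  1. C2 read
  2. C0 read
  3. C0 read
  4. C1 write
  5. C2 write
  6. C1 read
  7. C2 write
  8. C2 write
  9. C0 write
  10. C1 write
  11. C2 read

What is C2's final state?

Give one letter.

Op 1: C2 read [C2 read from I: no other sharers -> C2=E (exclusive)] -> [I,I,E]
Op 2: C0 read [C0 read from I: others=['C2=E'] -> C0=S, others downsized to S] -> [S,I,S]
Op 3: C0 read [C0 read: already in S, no change] -> [S,I,S]
Op 4: C1 write [C1 write: invalidate ['C0=S', 'C2=S'] -> C1=M] -> [I,M,I]
Op 5: C2 write [C2 write: invalidate ['C1=M'] -> C2=M] -> [I,I,M]
Op 6: C1 read [C1 read from I: others=['C2=M'] -> C1=S, others downsized to S] -> [I,S,S]
Op 7: C2 write [C2 write: invalidate ['C1=S'] -> C2=M] -> [I,I,M]
Op 8: C2 write [C2 write: already M (modified), no change] -> [I,I,M]
Op 9: C0 write [C0 write: invalidate ['C2=M'] -> C0=M] -> [M,I,I]
Op 10: C1 write [C1 write: invalidate ['C0=M'] -> C1=M] -> [I,M,I]
Op 11: C2 read [C2 read from I: others=['C1=M'] -> C2=S, others downsized to S] -> [I,S,S]

Answer: S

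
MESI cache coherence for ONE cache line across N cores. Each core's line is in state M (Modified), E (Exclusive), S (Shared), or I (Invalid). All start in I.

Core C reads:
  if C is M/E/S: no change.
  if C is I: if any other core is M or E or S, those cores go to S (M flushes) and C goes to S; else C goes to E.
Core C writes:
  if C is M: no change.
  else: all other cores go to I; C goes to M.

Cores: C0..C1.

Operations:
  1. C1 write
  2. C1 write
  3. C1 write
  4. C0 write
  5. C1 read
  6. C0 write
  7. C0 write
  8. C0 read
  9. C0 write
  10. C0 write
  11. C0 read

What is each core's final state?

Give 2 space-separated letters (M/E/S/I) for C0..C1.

Answer: M I

Derivation:
Op 1: C1 write [C1 write: invalidate none -> C1=M] -> [I,M]
Op 2: C1 write [C1 write: already M (modified), no change] -> [I,M]
Op 3: C1 write [C1 write: already M (modified), no change] -> [I,M]
Op 4: C0 write [C0 write: invalidate ['C1=M'] -> C0=M] -> [M,I]
Op 5: C1 read [C1 read from I: others=['C0=M'] -> C1=S, others downsized to S] -> [S,S]
Op 6: C0 write [C0 write: invalidate ['C1=S'] -> C0=M] -> [M,I]
Op 7: C0 write [C0 write: already M (modified), no change] -> [M,I]
Op 8: C0 read [C0 read: already in M, no change] -> [M,I]
Op 9: C0 write [C0 write: already M (modified), no change] -> [M,I]
Op 10: C0 write [C0 write: already M (modified), no change] -> [M,I]
Op 11: C0 read [C0 read: already in M, no change] -> [M,I]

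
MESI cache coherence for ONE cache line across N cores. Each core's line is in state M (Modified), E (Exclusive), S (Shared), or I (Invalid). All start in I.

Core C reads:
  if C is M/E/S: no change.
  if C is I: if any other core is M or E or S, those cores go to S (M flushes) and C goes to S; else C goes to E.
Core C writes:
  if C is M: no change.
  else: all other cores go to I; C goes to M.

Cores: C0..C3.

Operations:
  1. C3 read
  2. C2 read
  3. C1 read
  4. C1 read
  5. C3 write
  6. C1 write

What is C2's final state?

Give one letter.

Op 1: C3 read [C3 read from I: no other sharers -> C3=E (exclusive)] -> [I,I,I,E]
Op 2: C2 read [C2 read from I: others=['C3=E'] -> C2=S, others downsized to S] -> [I,I,S,S]
Op 3: C1 read [C1 read from I: others=['C2=S', 'C3=S'] -> C1=S, others downsized to S] -> [I,S,S,S]
Op 4: C1 read [C1 read: already in S, no change] -> [I,S,S,S]
Op 5: C3 write [C3 write: invalidate ['C1=S', 'C2=S'] -> C3=M] -> [I,I,I,M]
Op 6: C1 write [C1 write: invalidate ['C3=M'] -> C1=M] -> [I,M,I,I]

Answer: I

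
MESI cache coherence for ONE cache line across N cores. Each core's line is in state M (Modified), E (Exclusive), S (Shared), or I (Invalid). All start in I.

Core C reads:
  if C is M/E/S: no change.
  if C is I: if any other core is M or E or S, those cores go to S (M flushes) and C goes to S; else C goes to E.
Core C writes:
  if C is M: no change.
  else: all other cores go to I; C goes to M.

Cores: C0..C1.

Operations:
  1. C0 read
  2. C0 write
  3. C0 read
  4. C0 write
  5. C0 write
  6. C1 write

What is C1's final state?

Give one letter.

Answer: M

Derivation:
Op 1: C0 read [C0 read from I: no other sharers -> C0=E (exclusive)] -> [E,I]
Op 2: C0 write [C0 write: invalidate none -> C0=M] -> [M,I]
Op 3: C0 read [C0 read: already in M, no change] -> [M,I]
Op 4: C0 write [C0 write: already M (modified), no change] -> [M,I]
Op 5: C0 write [C0 write: already M (modified), no change] -> [M,I]
Op 6: C1 write [C1 write: invalidate ['C0=M'] -> C1=M] -> [I,M]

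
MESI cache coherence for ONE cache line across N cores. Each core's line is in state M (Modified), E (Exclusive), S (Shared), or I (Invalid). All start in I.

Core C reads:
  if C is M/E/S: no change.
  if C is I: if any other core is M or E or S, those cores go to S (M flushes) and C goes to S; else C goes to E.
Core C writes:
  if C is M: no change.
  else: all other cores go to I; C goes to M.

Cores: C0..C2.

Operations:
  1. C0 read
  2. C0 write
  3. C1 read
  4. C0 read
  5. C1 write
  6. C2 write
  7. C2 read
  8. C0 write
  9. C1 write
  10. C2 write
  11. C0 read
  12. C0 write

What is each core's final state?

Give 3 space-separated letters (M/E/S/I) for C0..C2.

Answer: M I I

Derivation:
Op 1: C0 read [C0 read from I: no other sharers -> C0=E (exclusive)] -> [E,I,I]
Op 2: C0 write [C0 write: invalidate none -> C0=M] -> [M,I,I]
Op 3: C1 read [C1 read from I: others=['C0=M'] -> C1=S, others downsized to S] -> [S,S,I]
Op 4: C0 read [C0 read: already in S, no change] -> [S,S,I]
Op 5: C1 write [C1 write: invalidate ['C0=S'] -> C1=M] -> [I,M,I]
Op 6: C2 write [C2 write: invalidate ['C1=M'] -> C2=M] -> [I,I,M]
Op 7: C2 read [C2 read: already in M, no change] -> [I,I,M]
Op 8: C0 write [C0 write: invalidate ['C2=M'] -> C0=M] -> [M,I,I]
Op 9: C1 write [C1 write: invalidate ['C0=M'] -> C1=M] -> [I,M,I]
Op 10: C2 write [C2 write: invalidate ['C1=M'] -> C2=M] -> [I,I,M]
Op 11: C0 read [C0 read from I: others=['C2=M'] -> C0=S, others downsized to S] -> [S,I,S]
Op 12: C0 write [C0 write: invalidate ['C2=S'] -> C0=M] -> [M,I,I]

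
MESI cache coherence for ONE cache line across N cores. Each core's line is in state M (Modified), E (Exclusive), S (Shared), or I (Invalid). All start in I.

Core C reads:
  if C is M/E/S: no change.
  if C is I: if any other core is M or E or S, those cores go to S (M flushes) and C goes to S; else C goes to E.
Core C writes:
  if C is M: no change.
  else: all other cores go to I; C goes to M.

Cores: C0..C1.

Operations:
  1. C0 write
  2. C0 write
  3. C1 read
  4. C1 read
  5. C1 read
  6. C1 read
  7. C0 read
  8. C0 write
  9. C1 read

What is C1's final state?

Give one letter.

Answer: S

Derivation:
Op 1: C0 write [C0 write: invalidate none -> C0=M] -> [M,I]
Op 2: C0 write [C0 write: already M (modified), no change] -> [M,I]
Op 3: C1 read [C1 read from I: others=['C0=M'] -> C1=S, others downsized to S] -> [S,S]
Op 4: C1 read [C1 read: already in S, no change] -> [S,S]
Op 5: C1 read [C1 read: already in S, no change] -> [S,S]
Op 6: C1 read [C1 read: already in S, no change] -> [S,S]
Op 7: C0 read [C0 read: already in S, no change] -> [S,S]
Op 8: C0 write [C0 write: invalidate ['C1=S'] -> C0=M] -> [M,I]
Op 9: C1 read [C1 read from I: others=['C0=M'] -> C1=S, others downsized to S] -> [S,S]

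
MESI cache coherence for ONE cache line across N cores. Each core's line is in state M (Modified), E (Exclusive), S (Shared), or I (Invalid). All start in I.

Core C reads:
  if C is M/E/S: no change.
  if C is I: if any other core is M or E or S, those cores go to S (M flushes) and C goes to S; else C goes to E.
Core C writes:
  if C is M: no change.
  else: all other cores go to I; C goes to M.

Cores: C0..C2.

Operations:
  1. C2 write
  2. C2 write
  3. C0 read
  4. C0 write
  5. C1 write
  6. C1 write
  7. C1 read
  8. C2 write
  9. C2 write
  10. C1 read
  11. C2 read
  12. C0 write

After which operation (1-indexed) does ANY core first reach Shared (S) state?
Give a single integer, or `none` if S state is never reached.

Op 1: C2 write [C2 write: invalidate none -> C2=M] -> [I,I,M]
Op 2: C2 write [C2 write: already M (modified), no change] -> [I,I,M]
Op 3: C0 read [C0 read from I: others=['C2=M'] -> C0=S, others downsized to S] -> [S,I,S]
  -> First S state at op 3; remaining ops need not be traced.

Answer: 3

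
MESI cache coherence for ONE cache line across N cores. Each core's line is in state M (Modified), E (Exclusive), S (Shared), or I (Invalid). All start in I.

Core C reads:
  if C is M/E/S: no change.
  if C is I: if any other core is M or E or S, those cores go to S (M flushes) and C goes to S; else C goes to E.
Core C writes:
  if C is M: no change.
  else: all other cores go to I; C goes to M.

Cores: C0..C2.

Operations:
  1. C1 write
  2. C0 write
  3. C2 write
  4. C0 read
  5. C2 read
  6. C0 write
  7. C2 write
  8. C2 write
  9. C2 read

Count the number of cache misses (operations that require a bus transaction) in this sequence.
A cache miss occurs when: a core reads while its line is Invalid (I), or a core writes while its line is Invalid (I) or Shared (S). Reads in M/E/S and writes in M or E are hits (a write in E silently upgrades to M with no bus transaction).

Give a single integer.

Op 1: C1 write [C1 write: invalidate none -> C1=M] -> [I,M,I] [MISS #1: write from I]
Op 2: C0 write [C0 write: invalidate ['C1=M'] -> C0=M] -> [M,I,I] [MISS #2: write from I]
Op 3: C2 write [C2 write: invalidate ['C0=M'] -> C2=M] -> [I,I,M] [MISS #3: write from I]
Op 4: C0 read [C0 read from I: others=['C2=M'] -> C0=S, others downsized to S] -> [S,I,S] [MISS #4: read from I]
Op 5: C2 read [C2 read: already in S, no change] -> [S,I,S] [hit: read from S]
Op 6: C0 write [C0 write: invalidate ['C2=S'] -> C0=M] -> [M,I,I] [MISS #5: write from S]
Op 7: C2 write [C2 write: invalidate ['C0=M'] -> C2=M] -> [I,I,M] [MISS #6: write from I]
Op 8: C2 write [C2 write: already M (modified), no change] -> [I,I,M] [hit: write from M]
Op 9: C2 read [C2 read: already in M, no change] -> [I,I,M] [hit: read from M]

Answer: 6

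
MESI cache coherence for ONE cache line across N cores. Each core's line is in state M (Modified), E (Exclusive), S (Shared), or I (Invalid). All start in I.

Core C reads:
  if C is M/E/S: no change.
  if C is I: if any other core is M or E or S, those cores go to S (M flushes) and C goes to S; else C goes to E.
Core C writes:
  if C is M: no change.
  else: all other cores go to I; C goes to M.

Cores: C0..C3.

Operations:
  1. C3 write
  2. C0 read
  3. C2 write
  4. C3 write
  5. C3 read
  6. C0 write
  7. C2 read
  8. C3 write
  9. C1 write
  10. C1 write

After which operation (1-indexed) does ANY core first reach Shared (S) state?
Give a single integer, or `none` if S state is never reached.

Answer: 2

Derivation:
Op 1: C3 write [C3 write: invalidate none -> C3=M] -> [I,I,I,M]
Op 2: C0 read [C0 read from I: others=['C3=M'] -> C0=S, others downsized to S] -> [S,I,I,S]
  -> First S state at op 2; remaining ops need not be traced.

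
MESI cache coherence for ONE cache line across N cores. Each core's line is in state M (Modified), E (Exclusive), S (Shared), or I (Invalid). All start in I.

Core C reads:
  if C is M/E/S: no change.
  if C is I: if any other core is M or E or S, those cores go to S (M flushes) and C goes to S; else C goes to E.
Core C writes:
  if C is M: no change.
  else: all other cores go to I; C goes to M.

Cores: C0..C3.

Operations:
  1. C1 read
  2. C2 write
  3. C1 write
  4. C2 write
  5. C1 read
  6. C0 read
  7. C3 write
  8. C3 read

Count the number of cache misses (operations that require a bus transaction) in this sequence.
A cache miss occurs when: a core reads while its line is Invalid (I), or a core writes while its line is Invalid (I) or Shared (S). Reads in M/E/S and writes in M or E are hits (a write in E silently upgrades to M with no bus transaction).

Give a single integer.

Op 1: C1 read [C1 read from I: no other sharers -> C1=E (exclusive)] -> [I,E,I,I] [MISS #1: read from I]
Op 2: C2 write [C2 write: invalidate ['C1=E'] -> C2=M] -> [I,I,M,I] [MISS #2: write from I]
Op 3: C1 write [C1 write: invalidate ['C2=M'] -> C1=M] -> [I,M,I,I] [MISS #3: write from I]
Op 4: C2 write [C2 write: invalidate ['C1=M'] -> C2=M] -> [I,I,M,I] [MISS #4: write from I]
Op 5: C1 read [C1 read from I: others=['C2=M'] -> C1=S, others downsized to S] -> [I,S,S,I] [MISS #5: read from I]
Op 6: C0 read [C0 read from I: others=['C1=S', 'C2=S'] -> C0=S, others downsized to S] -> [S,S,S,I] [MISS #6: read from I]
Op 7: C3 write [C3 write: invalidate ['C0=S', 'C1=S', 'C2=S'] -> C3=M] -> [I,I,I,M] [MISS #7: write from I]
Op 8: C3 read [C3 read: already in M, no change] -> [I,I,I,M] [hit: read from M]

Answer: 7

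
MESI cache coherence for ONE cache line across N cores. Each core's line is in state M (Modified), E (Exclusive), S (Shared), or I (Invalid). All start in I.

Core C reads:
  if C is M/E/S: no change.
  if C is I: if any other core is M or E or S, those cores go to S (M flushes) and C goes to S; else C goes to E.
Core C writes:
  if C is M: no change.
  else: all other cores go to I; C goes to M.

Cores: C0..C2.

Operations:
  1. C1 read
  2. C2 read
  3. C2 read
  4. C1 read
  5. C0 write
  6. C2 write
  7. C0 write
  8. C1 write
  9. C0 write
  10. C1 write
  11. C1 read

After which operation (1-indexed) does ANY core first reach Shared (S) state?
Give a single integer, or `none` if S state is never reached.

Answer: 2

Derivation:
Op 1: C1 read [C1 read from I: no other sharers -> C1=E (exclusive)] -> [I,E,I]
Op 2: C2 read [C2 read from I: others=['C1=E'] -> C2=S, others downsized to S] -> [I,S,S]
  -> First S state at op 2; remaining ops need not be traced.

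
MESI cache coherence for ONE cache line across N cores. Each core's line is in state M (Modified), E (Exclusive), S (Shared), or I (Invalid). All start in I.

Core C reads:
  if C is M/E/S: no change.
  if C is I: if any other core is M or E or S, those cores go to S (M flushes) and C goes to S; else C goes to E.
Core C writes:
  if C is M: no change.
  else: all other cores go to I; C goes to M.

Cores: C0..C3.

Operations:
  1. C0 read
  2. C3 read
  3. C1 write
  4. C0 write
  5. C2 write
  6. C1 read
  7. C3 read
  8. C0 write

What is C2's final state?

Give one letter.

Answer: I

Derivation:
Op 1: C0 read [C0 read from I: no other sharers -> C0=E (exclusive)] -> [E,I,I,I]
Op 2: C3 read [C3 read from I: others=['C0=E'] -> C3=S, others downsized to S] -> [S,I,I,S]
Op 3: C1 write [C1 write: invalidate ['C0=S', 'C3=S'] -> C1=M] -> [I,M,I,I]
Op 4: C0 write [C0 write: invalidate ['C1=M'] -> C0=M] -> [M,I,I,I]
Op 5: C2 write [C2 write: invalidate ['C0=M'] -> C2=M] -> [I,I,M,I]
Op 6: C1 read [C1 read from I: others=['C2=M'] -> C1=S, others downsized to S] -> [I,S,S,I]
Op 7: C3 read [C3 read from I: others=['C1=S', 'C2=S'] -> C3=S, others downsized to S] -> [I,S,S,S]
Op 8: C0 write [C0 write: invalidate ['C1=S', 'C2=S', 'C3=S'] -> C0=M] -> [M,I,I,I]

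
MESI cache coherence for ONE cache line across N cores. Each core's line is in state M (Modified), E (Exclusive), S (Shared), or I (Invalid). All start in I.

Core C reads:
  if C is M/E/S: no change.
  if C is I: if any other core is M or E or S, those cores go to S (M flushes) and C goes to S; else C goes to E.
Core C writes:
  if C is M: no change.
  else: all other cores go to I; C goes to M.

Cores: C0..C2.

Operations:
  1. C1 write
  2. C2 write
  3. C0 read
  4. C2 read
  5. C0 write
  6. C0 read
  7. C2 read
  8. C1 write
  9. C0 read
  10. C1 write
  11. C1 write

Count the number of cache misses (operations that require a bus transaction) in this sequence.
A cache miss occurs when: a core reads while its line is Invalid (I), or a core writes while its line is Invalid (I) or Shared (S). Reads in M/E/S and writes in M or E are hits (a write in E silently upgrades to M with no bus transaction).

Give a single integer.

Op 1: C1 write [C1 write: invalidate none -> C1=M] -> [I,M,I] [MISS #1: write from I]
Op 2: C2 write [C2 write: invalidate ['C1=M'] -> C2=M] -> [I,I,M] [MISS #2: write from I]
Op 3: C0 read [C0 read from I: others=['C2=M'] -> C0=S, others downsized to S] -> [S,I,S] [MISS #3: read from I]
Op 4: C2 read [C2 read: already in S, no change] -> [S,I,S] [hit: read from S]
Op 5: C0 write [C0 write: invalidate ['C2=S'] -> C0=M] -> [M,I,I] [MISS #4: write from S]
Op 6: C0 read [C0 read: already in M, no change] -> [M,I,I] [hit: read from M]
Op 7: C2 read [C2 read from I: others=['C0=M'] -> C2=S, others downsized to S] -> [S,I,S] [MISS #5: read from I]
Op 8: C1 write [C1 write: invalidate ['C0=S', 'C2=S'] -> C1=M] -> [I,M,I] [MISS #6: write from I]
Op 9: C0 read [C0 read from I: others=['C1=M'] -> C0=S, others downsized to S] -> [S,S,I] [MISS #7: read from I]
Op 10: C1 write [C1 write: invalidate ['C0=S'] -> C1=M] -> [I,M,I] [MISS #8: write from S]
Op 11: C1 write [C1 write: already M (modified), no change] -> [I,M,I] [hit: write from M]

Answer: 8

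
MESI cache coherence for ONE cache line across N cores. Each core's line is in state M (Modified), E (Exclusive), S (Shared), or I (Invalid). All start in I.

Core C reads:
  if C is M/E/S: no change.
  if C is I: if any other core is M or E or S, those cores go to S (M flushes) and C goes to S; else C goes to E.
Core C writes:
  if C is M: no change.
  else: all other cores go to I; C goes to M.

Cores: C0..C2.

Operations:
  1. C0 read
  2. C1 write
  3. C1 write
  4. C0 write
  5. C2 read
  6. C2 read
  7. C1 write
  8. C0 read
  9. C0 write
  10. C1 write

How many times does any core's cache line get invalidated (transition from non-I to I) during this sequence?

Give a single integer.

Answer: 6

Derivation:
Op 1: C0 read [C0 read from I: no other sharers -> C0=E (exclusive)] -> [E,I,I] (invalidations this op: 0; running total: 0)
Op 2: C1 write [C1 write: invalidate ['C0=E'] -> C1=M] -> [I,M,I] (invalidations this op: 1; running total: 1)
Op 3: C1 write [C1 write: already M (modified), no change] -> [I,M,I] (invalidations this op: 0; running total: 1)
Op 4: C0 write [C0 write: invalidate ['C1=M'] -> C0=M] -> [M,I,I] (invalidations this op: 1; running total: 2)
Op 5: C2 read [C2 read from I: others=['C0=M'] -> C2=S, others downsized to S] -> [S,I,S] (invalidations this op: 0; running total: 2)
Op 6: C2 read [C2 read: already in S, no change] -> [S,I,S] (invalidations this op: 0; running total: 2)
Op 7: C1 write [C1 write: invalidate ['C0=S', 'C2=S'] -> C1=M] -> [I,M,I] (invalidations this op: 2; running total: 4)
Op 8: C0 read [C0 read from I: others=['C1=M'] -> C0=S, others downsized to S] -> [S,S,I] (invalidations this op: 0; running total: 4)
Op 9: C0 write [C0 write: invalidate ['C1=S'] -> C0=M] -> [M,I,I] (invalidations this op: 1; running total: 5)
Op 10: C1 write [C1 write: invalidate ['C0=M'] -> C1=M] -> [I,M,I] (invalidations this op: 1; running total: 6)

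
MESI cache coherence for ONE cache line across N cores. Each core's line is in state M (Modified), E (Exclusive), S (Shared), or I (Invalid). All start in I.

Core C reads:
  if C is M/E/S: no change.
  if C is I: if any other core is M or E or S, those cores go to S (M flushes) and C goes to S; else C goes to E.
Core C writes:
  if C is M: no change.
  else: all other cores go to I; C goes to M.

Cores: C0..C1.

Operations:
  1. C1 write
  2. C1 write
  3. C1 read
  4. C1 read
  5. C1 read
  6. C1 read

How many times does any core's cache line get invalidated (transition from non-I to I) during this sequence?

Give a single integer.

Op 1: C1 write [C1 write: invalidate none -> C1=M] -> [I,M] (invalidations this op: 0; running total: 0)
Op 2: C1 write [C1 write: already M (modified), no change] -> [I,M] (invalidations this op: 0; running total: 0)
Op 3: C1 read [C1 read: already in M, no change] -> [I,M] (invalidations this op: 0; running total: 0)
Op 4: C1 read [C1 read: already in M, no change] -> [I,M] (invalidations this op: 0; running total: 0)
Op 5: C1 read [C1 read: already in M, no change] -> [I,M] (invalidations this op: 0; running total: 0)
Op 6: C1 read [C1 read: already in M, no change] -> [I,M] (invalidations this op: 0; running total: 0)

Answer: 0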